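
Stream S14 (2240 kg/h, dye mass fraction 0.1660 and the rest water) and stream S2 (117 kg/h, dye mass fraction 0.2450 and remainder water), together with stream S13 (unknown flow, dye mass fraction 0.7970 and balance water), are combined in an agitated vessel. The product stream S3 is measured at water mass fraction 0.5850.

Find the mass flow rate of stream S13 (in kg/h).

1512 kg/h

Let S13 be the unknown flow. Total out = 2357 + S13.
water balance: 1956.5 + 0.203·S13 = 0.585·(2357 + S13)
(0.203 − 0.585)·S13 = 0.585×2357 − 1956.5 = -577.65
S13 = -577.65 / -0.382 = 1512.2 kg/h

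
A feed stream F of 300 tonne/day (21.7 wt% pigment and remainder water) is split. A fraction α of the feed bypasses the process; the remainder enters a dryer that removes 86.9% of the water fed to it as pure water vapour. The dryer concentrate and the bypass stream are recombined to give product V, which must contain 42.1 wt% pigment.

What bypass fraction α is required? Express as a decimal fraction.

All 300×0.217 = 65.1 tonne/day of pigment reaches V, so V = 65.1/0.421 = 154.63 tonne/day and vapour = 145.37 tonne/day.
The evaporator receives (1−α)·300 of feed at 0.783 water and removes 0.869 of that water:
0.869×0.783×(1−α)×300 = 145.37
(1−α) = 145.37/204.13 = 0.7121;  α = 0.2879.

0.288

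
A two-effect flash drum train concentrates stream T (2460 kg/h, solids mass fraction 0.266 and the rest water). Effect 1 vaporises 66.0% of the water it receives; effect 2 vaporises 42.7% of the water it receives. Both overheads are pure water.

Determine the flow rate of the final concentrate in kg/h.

water in feed = 2460×0.734 = 1805.6 kg/h.
After stage 1: water left = (1−0.660)×1805.6 = 613.92; stream total = 1268.3 kg/h.
After stage 2: water left = (1−0.427)×613.92 = 351.77; final concentrate = 1006.1 kg/h.

1006 kg/h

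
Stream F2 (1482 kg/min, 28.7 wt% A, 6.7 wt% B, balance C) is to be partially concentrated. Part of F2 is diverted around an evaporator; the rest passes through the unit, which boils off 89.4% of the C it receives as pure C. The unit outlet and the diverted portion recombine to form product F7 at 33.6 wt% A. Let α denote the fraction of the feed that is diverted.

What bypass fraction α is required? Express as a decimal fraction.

All 1482×0.287 = 425.33 kg/min of A reaches F7, so F7 = 425.33/0.336 = 1265.9 kg/min and vapour = 216.13 kg/min.
The evaporator receives (1−α)·1482 of feed at 0.646 C and removes 0.894 of that C:
0.894×0.646×(1−α)×1482 = 216.13
(1−α) = 216.13/855.89 = 0.2525;  α = 0.7475.

0.747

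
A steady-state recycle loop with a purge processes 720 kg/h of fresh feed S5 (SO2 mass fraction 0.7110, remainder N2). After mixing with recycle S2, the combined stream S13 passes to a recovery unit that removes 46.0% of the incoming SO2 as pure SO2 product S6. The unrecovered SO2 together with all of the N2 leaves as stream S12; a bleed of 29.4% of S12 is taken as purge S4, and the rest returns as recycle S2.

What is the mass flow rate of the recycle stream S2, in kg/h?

815.1 kg/h

N2 enters only via S5 and leaves only via the purge: 720×0.289 = 0.294×(N2 in S12), and the recovery unit passes all N2, so N2 in S13 = N2 in S12 = 707.76 kg/h.
SO2 in S13: m_A = 720×0.711 + (1−0.294)·(1−0.460)·m_A, so m_A = 511.92/0.6188 = 827.33 kg/h.
S12 = (1−0.460)×827.33 + 707.76 = 1154.5 kg/h.
Recycle S2 = (1−0.294)×1154.5 = 815.09 kg/h.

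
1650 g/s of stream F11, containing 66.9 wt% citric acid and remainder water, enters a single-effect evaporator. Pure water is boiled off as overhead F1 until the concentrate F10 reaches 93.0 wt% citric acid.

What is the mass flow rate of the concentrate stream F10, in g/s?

1187 g/s

citric acid is conserved: 1650×0.669 = 1103.9 g/s all reports to the concentrate.
Concentrate = 1103.9/(target fraction) = 1186.9 g/s.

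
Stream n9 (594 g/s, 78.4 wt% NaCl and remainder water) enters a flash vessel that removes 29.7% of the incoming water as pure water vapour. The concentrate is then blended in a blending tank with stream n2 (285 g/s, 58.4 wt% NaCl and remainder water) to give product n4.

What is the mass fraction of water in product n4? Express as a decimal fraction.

Vapour removed = 0.297×0.216×594 = 38.106 g/s; concentrate = 555.89 g/s.
water reaching the mixer = 90.198 (from concentrate) + 285×0.416 = 208.76 g/s.
Product flow = 555.89 + 285 = 840.89 g/s; water fraction = 0.2483.

0.2483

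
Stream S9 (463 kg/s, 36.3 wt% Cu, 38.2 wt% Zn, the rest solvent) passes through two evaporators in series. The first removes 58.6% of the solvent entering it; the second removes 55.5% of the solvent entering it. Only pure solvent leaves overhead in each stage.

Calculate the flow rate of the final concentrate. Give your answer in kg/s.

366.7 kg/s

solvent in feed = 463×0.255 = 118.06 kg/s.
After stage 1: solvent left = (1−0.586)×118.06 = 48.879; stream total = 393.81 kg/s.
After stage 2: solvent left = (1−0.555)×48.879 = 21.751; final concentrate = 366.69 kg/s.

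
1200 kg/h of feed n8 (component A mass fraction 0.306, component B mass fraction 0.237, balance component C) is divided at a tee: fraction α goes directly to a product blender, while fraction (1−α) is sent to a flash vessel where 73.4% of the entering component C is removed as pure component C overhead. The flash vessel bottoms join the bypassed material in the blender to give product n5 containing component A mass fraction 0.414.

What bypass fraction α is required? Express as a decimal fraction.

All 1200×0.306 = 367.2 kg/h of component A reaches n5, so n5 = 367.2/0.414 = 886.96 kg/h and vapour = 313.04 kg/h.
The evaporator receives (1−α)·1200 of feed at 0.457 component C and removes 0.734 of that component C:
0.734×0.457×(1−α)×1200 = 313.04
(1−α) = 313.04/402.53 = 0.7777;  α = 0.2223.

0.222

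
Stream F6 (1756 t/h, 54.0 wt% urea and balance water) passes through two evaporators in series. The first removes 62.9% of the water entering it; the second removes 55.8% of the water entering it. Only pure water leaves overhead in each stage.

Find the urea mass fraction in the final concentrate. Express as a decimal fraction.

water in feed = 1756×0.460 = 807.76 t/h.
After stage 1: water left = (1−0.629)×807.76 = 299.68; stream total = 1247.9 t/h.
After stage 2: water left = (1−0.558)×299.68 = 132.46; final concentrate = 1080.7 t/h.
urea fraction = 948.24/1080.7 = 0.8774.

0.8774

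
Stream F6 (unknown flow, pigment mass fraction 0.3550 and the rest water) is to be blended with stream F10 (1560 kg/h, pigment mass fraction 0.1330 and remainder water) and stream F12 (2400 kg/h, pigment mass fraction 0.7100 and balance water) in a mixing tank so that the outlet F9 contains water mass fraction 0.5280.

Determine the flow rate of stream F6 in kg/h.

Let F6 be the unknown flow. Total out = 3960 + F6.
water balance: 2048.5 + 0.645·F6 = 0.528·(3960 + F6)
(0.645 − 0.528)·F6 = 0.528×3960 − 2048.5 = 42.36
F6 = 42.36 / 0.117 = 362.05 kg/h

362.1 kg/h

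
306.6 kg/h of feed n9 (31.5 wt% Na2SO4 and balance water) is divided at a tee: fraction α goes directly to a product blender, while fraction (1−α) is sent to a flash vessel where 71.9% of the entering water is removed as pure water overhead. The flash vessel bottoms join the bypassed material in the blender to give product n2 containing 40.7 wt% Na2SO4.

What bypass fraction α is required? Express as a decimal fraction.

0.541

All 306.6×0.315 = 96.579 kg/h of Na2SO4 reaches n2, so n2 = 96.579/0.407 = 237.29 kg/h and vapour = 69.305 kg/h.
The evaporator receives (1−α)·306.6 of feed at 0.685 water and removes 0.719 of that water:
0.719×0.685×(1−α)×306.6 = 69.305
(1−α) = 69.305/151.01 = 0.4590;  α = 0.5410.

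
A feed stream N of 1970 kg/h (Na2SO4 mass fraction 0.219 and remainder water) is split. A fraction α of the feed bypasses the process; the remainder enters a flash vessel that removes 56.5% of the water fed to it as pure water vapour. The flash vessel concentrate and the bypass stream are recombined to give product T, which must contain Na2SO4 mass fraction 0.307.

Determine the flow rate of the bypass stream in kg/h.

690.3 kg/h

All 1970×0.219 = 431.43 kg/h of Na2SO4 reaches T, so T = 431.43/0.307 = 1405.3 kg/h and vapour = 564.69 kg/h.
The evaporator receives (1−α)·1970 of feed at 0.781 water and removes 0.565 of that water:
0.565×0.781×(1−α)×1970 = 564.69
(1−α) = 564.69/869.29 = 0.6496;  α = 0.3504.
Bypass flow = 0.3504×1970 = 690.29 kg/h.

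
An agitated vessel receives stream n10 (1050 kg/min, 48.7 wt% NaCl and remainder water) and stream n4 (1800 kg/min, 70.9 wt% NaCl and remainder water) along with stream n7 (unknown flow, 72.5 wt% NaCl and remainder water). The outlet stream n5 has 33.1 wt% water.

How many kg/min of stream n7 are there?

2127 kg/min

Let n7 be the unknown flow. Total out = 2850 + n7.
water balance: 1062.4 + 0.275·n7 = 0.331·(2850 + n7)
(0.275 − 0.331)·n7 = 0.331×2850 − 1062.4 = -119.1
n7 = -119.1 / -0.056 = 2126.8 kg/min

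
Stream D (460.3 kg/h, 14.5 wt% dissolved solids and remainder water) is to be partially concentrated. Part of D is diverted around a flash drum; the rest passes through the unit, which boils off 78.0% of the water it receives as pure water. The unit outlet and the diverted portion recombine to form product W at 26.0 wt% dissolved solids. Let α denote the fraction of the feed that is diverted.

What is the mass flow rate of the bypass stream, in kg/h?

155 kg/h

All 460.3×0.145 = 66.743 kg/h of dissolved solids reaches W, so W = 66.743/0.260 = 256.71 kg/h and vapour = 203.59 kg/h.
The evaporator receives (1−α)·460.3 of feed at 0.855 water and removes 0.780 of that water:
0.780×0.855×(1−α)×460.3 = 203.59
(1−α) = 203.59/306.97 = 0.6632;  α = 0.3368.
Bypass flow = 0.3368×460.3 = 155.02 kg/h.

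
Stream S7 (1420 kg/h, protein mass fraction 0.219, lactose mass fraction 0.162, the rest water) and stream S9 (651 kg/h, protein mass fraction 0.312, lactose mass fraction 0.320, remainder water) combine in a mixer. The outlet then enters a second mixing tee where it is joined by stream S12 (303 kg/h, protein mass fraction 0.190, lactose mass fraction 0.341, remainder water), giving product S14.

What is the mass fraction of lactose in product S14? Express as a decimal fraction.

Overall, product flow = 2374 kg/h.
lactose in = 1420×0.162 + 651×0.320 + 303×0.341 = 541.68 kg/h.
lactose fraction in S14 = 0.228.

0.228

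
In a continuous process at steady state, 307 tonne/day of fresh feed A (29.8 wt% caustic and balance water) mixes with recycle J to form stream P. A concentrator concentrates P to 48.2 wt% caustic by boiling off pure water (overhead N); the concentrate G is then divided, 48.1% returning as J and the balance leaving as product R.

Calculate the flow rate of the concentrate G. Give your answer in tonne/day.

365.7 tonne/day

Overall caustic balance (none leaves overhead): caustic in fresh feed = caustic in product, i.e. 307×0.298 = (1−0.481)·G·0.482.
G = 91.486/(0.482×0.519) = 365.71 tonne/day.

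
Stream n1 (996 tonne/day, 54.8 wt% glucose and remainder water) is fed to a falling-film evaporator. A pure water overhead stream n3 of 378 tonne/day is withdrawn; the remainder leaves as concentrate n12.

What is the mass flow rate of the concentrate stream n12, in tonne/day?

618 tonne/day

Concentrate = 996 − 378 = 618 tonne/day.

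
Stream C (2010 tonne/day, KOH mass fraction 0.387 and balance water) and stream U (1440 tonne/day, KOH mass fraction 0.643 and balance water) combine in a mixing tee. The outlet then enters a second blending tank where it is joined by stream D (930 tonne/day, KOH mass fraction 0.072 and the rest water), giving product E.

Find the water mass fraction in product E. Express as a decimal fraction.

0.596

Overall, product flow = 4380 tonne/day.
water in = 2010×0.613 + 1440×0.357 + 930×0.928 = 2609.2 tonne/day.
water fraction in E = 0.596.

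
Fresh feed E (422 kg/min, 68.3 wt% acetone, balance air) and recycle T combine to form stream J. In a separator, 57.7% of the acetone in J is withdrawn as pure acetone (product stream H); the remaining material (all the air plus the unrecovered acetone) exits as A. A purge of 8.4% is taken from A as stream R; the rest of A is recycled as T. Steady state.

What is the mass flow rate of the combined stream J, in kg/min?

air enters only via E and leaves only via the purge: 422×0.317 = 0.084×(air in A), and the separator passes all air, so air in J = air in A = 1592.5 kg/min.
acetone in J: m_A = 422×0.683 + (1−0.084)·(1−0.577)·m_A, so m_A = 288.23/0.6125 = 470.55 kg/min.
J = 470.55 + 1592.5 = 2063.1 kg/min.

2063 kg/min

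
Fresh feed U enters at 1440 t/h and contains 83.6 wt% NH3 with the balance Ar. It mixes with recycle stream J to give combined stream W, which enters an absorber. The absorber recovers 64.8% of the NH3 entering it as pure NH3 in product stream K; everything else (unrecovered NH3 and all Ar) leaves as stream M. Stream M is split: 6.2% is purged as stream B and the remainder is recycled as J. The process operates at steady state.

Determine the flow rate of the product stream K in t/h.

1165 t/h

NH3 in W: m_A = 1440×0.836 + (1−0.062)·(1−0.648)·m_A, so m_A = 1203.8/0.6698 = 1797.2 t/h.
Product K = 0.648×1797.2 = 1164.6 t/h.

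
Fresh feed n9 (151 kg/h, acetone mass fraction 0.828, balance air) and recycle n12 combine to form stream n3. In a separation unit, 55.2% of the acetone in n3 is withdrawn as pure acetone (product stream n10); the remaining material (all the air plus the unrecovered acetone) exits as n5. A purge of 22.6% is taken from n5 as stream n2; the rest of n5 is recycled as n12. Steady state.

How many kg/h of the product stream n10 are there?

acetone in n3: m_A = 151×0.828 + (1−0.226)·(1−0.552)·m_A, so m_A = 125.03/0.6532 = 191.39 kg/h.
Product n10 = 0.552×191.39 = 105.65 kg/h.

105.6 kg/h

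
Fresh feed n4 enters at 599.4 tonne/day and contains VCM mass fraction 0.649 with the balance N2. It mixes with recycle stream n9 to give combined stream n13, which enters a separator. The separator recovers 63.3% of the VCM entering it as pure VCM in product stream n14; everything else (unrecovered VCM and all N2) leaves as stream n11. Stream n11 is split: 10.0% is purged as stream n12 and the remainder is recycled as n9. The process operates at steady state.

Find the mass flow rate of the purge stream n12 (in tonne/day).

N2 enters only via n4 and leaves only via the purge: 599.4×0.351 = 0.100×(N2 in n11), and the separator passes all N2, so N2 in n13 = N2 in n11 = 2103.9 tonne/day.
VCM in n13: m_A = 599.4×0.649 + (1−0.100)·(1−0.633)·m_A, so m_A = 389.01/0.6697 = 580.87 tonne/day.
n11 = (1−0.633)×580.87 + 2103.9 = 2317.1 tonne/day.
Purge n12 = 0.100×2317.1 = 231.71 tonne/day.

231.7 tonne/day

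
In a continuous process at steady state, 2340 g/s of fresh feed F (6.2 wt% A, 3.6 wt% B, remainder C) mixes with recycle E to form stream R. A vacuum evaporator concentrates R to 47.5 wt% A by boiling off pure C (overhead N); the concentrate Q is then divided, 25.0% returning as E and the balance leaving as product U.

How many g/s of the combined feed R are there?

2442 g/s

Overall A balance (none leaves overhead): A in fresh feed = A in product, i.e. 2340×0.062 = (1−0.250)·Q·0.475.
Q = 145.08/(0.475×0.750) = 407.24 g/s.
Recycle E = 0.250×407.24 = 101.81 g/s.
Combined feed R = 2340 + 101.81 = 2441.8 g/s.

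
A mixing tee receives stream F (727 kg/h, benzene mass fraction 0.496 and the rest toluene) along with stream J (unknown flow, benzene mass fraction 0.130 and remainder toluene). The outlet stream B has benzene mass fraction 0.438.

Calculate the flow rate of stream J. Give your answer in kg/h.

Let J be the unknown flow. Total out = 727 + J.
benzene balance: 360.59 + 0.130·J = 0.438·(727 + J)
(0.130 − 0.438)·J = 0.438×727 − 360.59 = -42.166
J = -42.166 / -0.308 = 136.9 kg/h

136.9 kg/h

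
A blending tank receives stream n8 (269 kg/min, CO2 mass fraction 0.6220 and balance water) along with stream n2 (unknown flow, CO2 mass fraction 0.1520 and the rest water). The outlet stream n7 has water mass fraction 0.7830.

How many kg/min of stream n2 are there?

1676 kg/min

Let n2 be the unknown flow. Total out = 269 + n2.
water balance: 101.68 + 0.848·n2 = 0.783·(269 + n2)
(0.848 − 0.783)·n2 = 0.783×269 − 101.68 = 108.95
n2 = 108.95 / 0.065 = 1676.1 kg/min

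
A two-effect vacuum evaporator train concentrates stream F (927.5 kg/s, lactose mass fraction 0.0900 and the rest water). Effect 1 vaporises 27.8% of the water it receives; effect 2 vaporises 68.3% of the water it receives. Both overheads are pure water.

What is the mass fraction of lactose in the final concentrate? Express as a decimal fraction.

0.3017

water in feed = 927.5×0.910 = 844.02 kg/s.
After stage 1: water left = (1−0.278)×844.02 = 609.39; stream total = 692.86 kg/s.
After stage 2: water left = (1−0.683)×609.39 = 193.18; final concentrate = 276.65 kg/s.
lactose fraction = 83.475/276.65 = 0.3017.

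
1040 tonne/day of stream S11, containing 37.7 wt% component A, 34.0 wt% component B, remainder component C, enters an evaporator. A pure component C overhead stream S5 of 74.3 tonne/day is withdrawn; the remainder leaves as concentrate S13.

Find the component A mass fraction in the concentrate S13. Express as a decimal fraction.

component A is not removed: 1040×0.377 = 392.08 tonne/day of component A enters S13.
Concentrate = 1040 − 74.3 = 965.7 tonne/day.
Mass fraction = 392.08/965.7 = 0.406.

0.406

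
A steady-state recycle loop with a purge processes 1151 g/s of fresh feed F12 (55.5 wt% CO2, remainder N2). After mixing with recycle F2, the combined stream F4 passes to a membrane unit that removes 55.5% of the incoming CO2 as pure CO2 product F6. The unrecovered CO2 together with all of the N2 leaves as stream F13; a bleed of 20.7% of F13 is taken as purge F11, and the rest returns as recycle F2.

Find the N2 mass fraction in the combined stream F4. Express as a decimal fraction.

N2 enters only via F12 and leaves only via the purge: 1151×0.445 = 0.207×(N2 in F13), and the membrane unit passes all N2, so N2 in F4 = N2 in F13 = 2474.4 g/s.
CO2 in F4: m_A = 1151×0.555 + (1−0.207)·(1−0.555)·m_A, so m_A = 638.81/0.6471 = 987.16 g/s.
F4 = 987.16 + 2474.4 = 3461.5 g/s.
N2 fraction in F4 = 2474.4/3461.5 = 0.715.

0.715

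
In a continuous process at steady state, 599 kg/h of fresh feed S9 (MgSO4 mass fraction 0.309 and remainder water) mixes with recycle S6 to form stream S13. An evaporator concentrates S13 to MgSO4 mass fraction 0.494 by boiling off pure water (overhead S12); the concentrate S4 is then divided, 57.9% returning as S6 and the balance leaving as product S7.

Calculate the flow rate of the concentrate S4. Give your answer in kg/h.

890 kg/h

Overall MgSO4 balance (none leaves overhead): MgSO4 in fresh feed = MgSO4 in product, i.e. 599×0.309 = (1−0.579)·S4·0.494.
S4 = 185.09/(0.494×0.421) = 889.97 kg/h.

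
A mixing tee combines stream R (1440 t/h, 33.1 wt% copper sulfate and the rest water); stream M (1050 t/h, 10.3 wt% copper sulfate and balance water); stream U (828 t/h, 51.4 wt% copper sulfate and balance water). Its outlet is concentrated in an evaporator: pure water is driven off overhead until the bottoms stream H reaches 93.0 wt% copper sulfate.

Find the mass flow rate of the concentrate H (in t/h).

1086 t/h

copper sulfate entering = 1440×0.331 + 1050×0.103 + 828×0.514 = 1010.4 t/h.
All copper sulfate reports to H, so H = 1010.4/0.930 = 1086.4 t/h.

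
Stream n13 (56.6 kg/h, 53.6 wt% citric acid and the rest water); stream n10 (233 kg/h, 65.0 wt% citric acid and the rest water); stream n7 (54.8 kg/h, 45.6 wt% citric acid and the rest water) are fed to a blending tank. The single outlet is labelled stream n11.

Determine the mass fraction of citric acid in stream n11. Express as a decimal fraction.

Total flow out = 56.6 + 233 + 54.8 = 344.4 kg/h.
citric acid in = 56.6×0.536 + 233×0.650 + 54.8×0.456 = 206.78 kg/h.
citric acid mass fraction in n11 = 206.78/344.4 = 0.6004.

0.6004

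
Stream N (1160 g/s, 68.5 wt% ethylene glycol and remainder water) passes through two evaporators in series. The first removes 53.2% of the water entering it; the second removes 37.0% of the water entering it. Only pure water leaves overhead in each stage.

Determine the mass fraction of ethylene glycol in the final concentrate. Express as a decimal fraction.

0.881

water in feed = 1160×0.315 = 365.4 g/s.
After stage 1: water left = (1−0.532)×365.4 = 171.01; stream total = 965.61 g/s.
After stage 2: water left = (1−0.370)×171.01 = 107.73; final concentrate = 902.33 g/s.
ethylene glycol fraction = 794.6/902.33 = 0.881.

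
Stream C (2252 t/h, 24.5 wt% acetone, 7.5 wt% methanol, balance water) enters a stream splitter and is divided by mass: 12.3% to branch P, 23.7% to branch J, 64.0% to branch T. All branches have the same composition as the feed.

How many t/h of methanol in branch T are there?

108.1 t/h

Branch T total = 0.640×2252 = 1441.3 t/h.
methanol in T = 0.075×1441.3 = 108.1 t/h.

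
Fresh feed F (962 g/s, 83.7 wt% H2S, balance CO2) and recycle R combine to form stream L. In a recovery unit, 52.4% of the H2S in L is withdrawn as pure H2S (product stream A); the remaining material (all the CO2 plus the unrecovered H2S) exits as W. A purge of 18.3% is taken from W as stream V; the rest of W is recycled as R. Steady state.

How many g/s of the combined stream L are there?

CO2 enters only via F and leaves only via the purge: 962×0.163 = 0.183×(CO2 in W), and the recovery unit passes all CO2, so CO2 in L = CO2 in W = 856.86 g/s.
H2S in L: m_A = 962×0.837 + (1−0.183)·(1−0.524)·m_A, so m_A = 805.19/0.6111 = 1317.6 g/s.
L = 1317.6 + 856.86 = 2174.5 g/s.

2174 g/s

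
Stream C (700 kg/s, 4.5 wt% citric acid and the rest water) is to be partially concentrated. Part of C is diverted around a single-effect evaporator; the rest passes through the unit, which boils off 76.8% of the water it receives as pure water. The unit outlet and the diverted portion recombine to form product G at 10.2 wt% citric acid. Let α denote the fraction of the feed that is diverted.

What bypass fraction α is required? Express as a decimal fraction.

All 700×0.045 = 31.5 kg/s of citric acid reaches G, so G = 31.5/0.102 = 308.82 kg/s and vapour = 391.18 kg/s.
The evaporator receives (1−α)·700 of feed at 0.955 water and removes 0.768 of that water:
0.768×0.955×(1−α)×700 = 391.18
(1−α) = 391.18/513.41 = 0.7619;  α = 0.2381.

0.238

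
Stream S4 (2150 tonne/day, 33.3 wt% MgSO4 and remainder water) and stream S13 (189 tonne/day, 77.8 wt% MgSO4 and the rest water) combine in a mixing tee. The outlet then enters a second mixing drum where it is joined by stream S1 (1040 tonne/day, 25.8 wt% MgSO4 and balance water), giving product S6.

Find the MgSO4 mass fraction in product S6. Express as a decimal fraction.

0.335

Overall, product flow = 3379 tonne/day.
MgSO4 in = 2150×0.333 + 189×0.778 + 1040×0.258 = 1131.3 tonne/day.
MgSO4 fraction in S6 = 0.335.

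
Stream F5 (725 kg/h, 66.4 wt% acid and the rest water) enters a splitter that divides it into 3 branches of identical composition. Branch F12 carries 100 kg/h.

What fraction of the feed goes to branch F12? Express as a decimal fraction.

Fraction to F12 = 100/725 = 0.1379.

0.138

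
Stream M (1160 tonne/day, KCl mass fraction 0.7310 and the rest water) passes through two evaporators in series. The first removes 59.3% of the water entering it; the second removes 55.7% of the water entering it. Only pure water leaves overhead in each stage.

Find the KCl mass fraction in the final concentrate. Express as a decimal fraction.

water in feed = 1160×0.269 = 312.04 tonne/day.
After stage 1: water left = (1−0.593)×312.04 = 127; stream total = 974.96 tonne/day.
After stage 2: water left = (1−0.557)×127 = 56.261; final concentrate = 904.22 tonne/day.
KCl fraction = 847.96/904.22 = 0.9378.

0.9378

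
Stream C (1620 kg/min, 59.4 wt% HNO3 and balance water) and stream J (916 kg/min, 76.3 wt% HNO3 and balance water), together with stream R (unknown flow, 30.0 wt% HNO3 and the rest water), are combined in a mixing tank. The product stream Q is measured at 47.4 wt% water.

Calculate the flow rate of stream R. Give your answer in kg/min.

1448 kg/min

Let R be the unknown flow. Total out = 2536 + R.
water balance: 874.81 + 0.700·R = 0.474·(2536 + R)
(0.700 − 0.474)·R = 0.474×2536 − 874.81 = 327.25
R = 327.25 / 0.226 = 1448 kg/min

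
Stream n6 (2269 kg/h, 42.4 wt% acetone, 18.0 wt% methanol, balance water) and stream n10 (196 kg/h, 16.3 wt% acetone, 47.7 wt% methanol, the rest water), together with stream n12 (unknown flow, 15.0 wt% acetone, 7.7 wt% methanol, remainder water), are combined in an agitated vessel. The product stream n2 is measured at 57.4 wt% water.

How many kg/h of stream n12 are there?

2240 kg/h

Let n12 be the unknown flow. Total out = 2465 + n12.
water balance: 969.08 + 0.773·n12 = 0.574·(2465 + n12)
(0.773 − 0.574)·n12 = 0.574×2465 − 969.08 = 445.83
n12 = 445.83 / 0.199 = 2240.3 kg/h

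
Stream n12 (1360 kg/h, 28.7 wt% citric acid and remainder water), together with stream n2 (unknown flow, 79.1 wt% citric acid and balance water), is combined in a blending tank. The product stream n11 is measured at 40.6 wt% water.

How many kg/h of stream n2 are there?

Let n2 be the unknown flow. Total out = 1360 + n2.
water balance: 969.68 + 0.209·n2 = 0.406·(1360 + n2)
(0.209 − 0.406)·n2 = 0.406×1360 − 969.68 = -417.52
n2 = -417.52 / -0.197 = 2119.4 kg/h

2119 kg/h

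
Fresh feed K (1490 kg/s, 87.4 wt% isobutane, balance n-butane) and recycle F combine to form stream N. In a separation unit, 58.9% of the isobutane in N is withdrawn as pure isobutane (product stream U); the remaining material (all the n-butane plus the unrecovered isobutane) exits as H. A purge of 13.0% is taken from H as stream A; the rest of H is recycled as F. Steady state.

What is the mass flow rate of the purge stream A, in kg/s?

n-butane enters only via K and leaves only via the purge: 1490×0.126 = 0.130×(n-butane in H), and the separation unit passes all n-butane, so n-butane in N = n-butane in H = 1444.2 kg/s.
isobutane in N: m_A = 1490×0.874 + (1−0.130)·(1−0.589)·m_A, so m_A = 1302.3/0.6424 = 2027.1 kg/s.
H = (1−0.589)×2027.1 + 1444.2 = 2277.3 kg/s.
Purge A = 0.130×2277.3 = 296.05 kg/s.

296 kg/s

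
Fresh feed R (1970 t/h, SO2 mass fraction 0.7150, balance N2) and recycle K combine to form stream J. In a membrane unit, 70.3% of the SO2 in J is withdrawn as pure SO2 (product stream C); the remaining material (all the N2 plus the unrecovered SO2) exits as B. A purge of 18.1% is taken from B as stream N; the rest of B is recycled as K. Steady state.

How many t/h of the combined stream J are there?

N2 enters only via R and leaves only via the purge: 1970×0.285 = 0.181×(N2 in B), and the membrane unit passes all N2, so N2 in J = N2 in B = 3101.9 t/h.
SO2 in J: m_A = 1970×0.715 + (1−0.181)·(1−0.703)·m_A, so m_A = 1408.5/0.7568 = 1861.3 t/h.
J = 1861.3 + 3101.9 = 4963.2 t/h.

4963 t/h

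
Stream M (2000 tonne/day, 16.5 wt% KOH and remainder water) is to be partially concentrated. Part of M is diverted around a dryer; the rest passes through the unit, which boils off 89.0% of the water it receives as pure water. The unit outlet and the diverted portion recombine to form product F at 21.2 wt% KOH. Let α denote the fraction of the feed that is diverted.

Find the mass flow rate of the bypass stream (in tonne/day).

1403 tonne/day

All 2000×0.165 = 330 tonne/day of KOH reaches F, so F = 330/0.212 = 1556.6 tonne/day and vapour = 443.4 tonne/day.
The evaporator receives (1−α)·2000 of feed at 0.835 water and removes 0.890 of that water:
0.890×0.835×(1−α)×2000 = 443.4
(1−α) = 443.4/1486.3 = 0.2983;  α = 0.7017.
Bypass flow = 0.7017×2000 = 1403.4 tonne/day.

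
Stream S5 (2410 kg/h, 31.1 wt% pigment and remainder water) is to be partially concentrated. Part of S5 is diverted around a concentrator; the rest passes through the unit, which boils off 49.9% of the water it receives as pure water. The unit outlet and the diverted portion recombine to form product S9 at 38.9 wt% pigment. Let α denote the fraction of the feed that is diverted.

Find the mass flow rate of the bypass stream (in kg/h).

1004 kg/h

All 2410×0.311 = 749.51 kg/h of pigment reaches S9, so S9 = 749.51/0.389 = 1926.8 kg/h and vapour = 483.24 kg/h.
The evaporator receives (1−α)·2410 of feed at 0.689 water and removes 0.499 of that water:
0.499×0.689×(1−α)×2410 = 483.24
(1−α) = 483.24/828.58 = 0.5832;  α = 0.4168.
Bypass flow = 0.4168×2410 = 1004.5 kg/h.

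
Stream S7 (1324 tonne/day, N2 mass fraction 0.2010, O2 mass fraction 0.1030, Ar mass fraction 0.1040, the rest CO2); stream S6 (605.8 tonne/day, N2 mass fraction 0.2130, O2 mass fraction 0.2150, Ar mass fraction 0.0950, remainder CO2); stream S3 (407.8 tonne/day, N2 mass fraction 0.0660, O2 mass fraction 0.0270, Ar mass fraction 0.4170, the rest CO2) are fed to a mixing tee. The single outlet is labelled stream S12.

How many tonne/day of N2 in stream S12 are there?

N2 out = N2 in = 1324×0.201 + 605.8×0.213 + 407.8×0.066 = 422.07 tonne/day.

422.1 tonne/day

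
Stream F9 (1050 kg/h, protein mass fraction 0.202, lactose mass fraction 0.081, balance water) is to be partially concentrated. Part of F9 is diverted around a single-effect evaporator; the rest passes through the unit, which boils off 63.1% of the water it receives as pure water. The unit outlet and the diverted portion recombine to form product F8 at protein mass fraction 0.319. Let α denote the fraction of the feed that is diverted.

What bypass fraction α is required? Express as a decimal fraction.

All 1050×0.202 = 212.1 kg/h of protein reaches F8, so F8 = 212.1/0.319 = 664.89 kg/h and vapour = 385.11 kg/h.
The evaporator receives (1−α)·1050 of feed at 0.717 water and removes 0.631 of that water:
0.631×0.717×(1−α)×1050 = 385.11
(1−α) = 385.11/475.05 = 0.8107;  α = 0.1893.

0.189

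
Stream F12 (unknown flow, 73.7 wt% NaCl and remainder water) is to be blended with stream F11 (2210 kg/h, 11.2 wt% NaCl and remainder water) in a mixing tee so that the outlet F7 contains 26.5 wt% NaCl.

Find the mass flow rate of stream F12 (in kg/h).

716.4 kg/h

Let F12 be the unknown flow. Total out = 2210 + F12.
NaCl balance: 247.52 + 0.737·F12 = 0.265·(2210 + F12)
(0.737 − 0.265)·F12 = 0.265×2210 − 247.52 = 338.13
F12 = 338.13 / 0.472 = 716.38 kg/h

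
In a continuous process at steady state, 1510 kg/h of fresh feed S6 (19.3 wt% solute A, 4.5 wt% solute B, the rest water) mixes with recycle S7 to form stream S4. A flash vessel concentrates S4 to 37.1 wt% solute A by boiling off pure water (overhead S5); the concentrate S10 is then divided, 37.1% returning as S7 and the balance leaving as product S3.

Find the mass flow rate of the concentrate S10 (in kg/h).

Overall solute A balance (none leaves overhead): solute A in fresh feed = solute A in product, i.e. 1510×0.193 = (1−0.371)·S10·0.371.
S10 = 291.43/(0.371×0.629) = 1248.8 kg/h.

1249 kg/h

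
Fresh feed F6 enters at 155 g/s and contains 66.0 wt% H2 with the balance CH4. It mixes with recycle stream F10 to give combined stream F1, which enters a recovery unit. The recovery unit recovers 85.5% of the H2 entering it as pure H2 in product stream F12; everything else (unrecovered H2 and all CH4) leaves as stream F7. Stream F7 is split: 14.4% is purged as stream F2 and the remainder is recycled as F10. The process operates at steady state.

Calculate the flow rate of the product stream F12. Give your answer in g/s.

H2 in F1: m_A = 155×0.660 + (1−0.144)·(1−0.855)·m_A, so m_A = 102.3/0.8759 = 116.8 g/s.
Product F12 = 0.855×116.8 = 99.861 g/s.

99.86 g/s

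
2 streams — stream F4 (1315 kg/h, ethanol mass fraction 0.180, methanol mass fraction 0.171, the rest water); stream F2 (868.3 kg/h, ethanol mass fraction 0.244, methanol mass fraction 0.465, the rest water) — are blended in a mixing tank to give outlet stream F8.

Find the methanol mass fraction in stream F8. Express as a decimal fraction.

Total flow out = 1315 + 868.3 = 2183.3 kg/h.
methanol in = 1315×0.171 + 868.3×0.465 = 628.62 kg/h.
methanol mass fraction in F8 = 628.62/2183.3 = 0.288.

0.288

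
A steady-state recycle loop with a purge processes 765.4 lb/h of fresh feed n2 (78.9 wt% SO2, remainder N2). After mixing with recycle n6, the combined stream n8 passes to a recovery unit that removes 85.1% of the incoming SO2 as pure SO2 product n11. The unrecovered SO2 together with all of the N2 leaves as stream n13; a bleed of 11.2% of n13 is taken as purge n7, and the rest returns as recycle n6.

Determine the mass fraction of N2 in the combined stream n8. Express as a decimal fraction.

0.6745

N2 enters only via n2 and leaves only via the purge: 765.4×0.211 = 0.112×(N2 in n13), and the recovery unit passes all N2, so N2 in n8 = N2 in n13 = 1442 lb/h.
SO2 in n8: m_A = 765.4×0.789 + (1−0.112)·(1−0.851)·m_A, so m_A = 603.9/0.8677 = 695.99 lb/h.
n8 = 695.99 + 1442 = 2137.9 lb/h.
N2 fraction in n8 = 1442/2137.9 = 0.6745.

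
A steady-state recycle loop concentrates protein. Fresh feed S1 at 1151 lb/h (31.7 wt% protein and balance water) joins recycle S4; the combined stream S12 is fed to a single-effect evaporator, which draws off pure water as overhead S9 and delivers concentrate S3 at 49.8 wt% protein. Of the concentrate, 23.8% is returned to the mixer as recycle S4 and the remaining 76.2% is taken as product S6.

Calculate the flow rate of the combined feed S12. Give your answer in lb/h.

Overall protein balance (none leaves overhead): protein in fresh feed = protein in product, i.e. 1151×0.317 = (1−0.238)·S3·0.498.
S3 = 364.87/(0.498×0.762) = 961.5 lb/h.
Recycle S4 = 0.238×961.5 = 228.84 lb/h.
Combined feed S12 = 1151 + 228.84 = 1379.8 lb/h.

1380 lb/h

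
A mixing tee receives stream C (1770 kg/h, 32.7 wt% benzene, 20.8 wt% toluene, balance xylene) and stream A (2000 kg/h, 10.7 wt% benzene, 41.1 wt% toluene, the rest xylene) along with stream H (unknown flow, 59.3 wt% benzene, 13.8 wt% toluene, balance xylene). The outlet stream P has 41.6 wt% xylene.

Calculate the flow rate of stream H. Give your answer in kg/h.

1488 kg/h

Let H be the unknown flow. Total out = 3770 + H.
xylene balance: 1787.1 + 0.269·H = 0.416·(3770 + H)
(0.269 − 0.416)·H = 0.416×3770 − 1787.1 = -218.73
H = -218.73 / -0.147 = 1488 kg/h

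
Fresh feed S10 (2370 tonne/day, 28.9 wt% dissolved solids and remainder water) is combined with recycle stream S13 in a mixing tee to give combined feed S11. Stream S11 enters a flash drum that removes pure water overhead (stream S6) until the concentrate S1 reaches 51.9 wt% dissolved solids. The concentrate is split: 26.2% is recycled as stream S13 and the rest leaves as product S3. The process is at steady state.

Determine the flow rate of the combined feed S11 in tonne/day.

Overall dissolved solids balance (none leaves overhead): dissolved solids in fresh feed = dissolved solids in product, i.e. 2370×0.289 = (1−0.262)·S1·0.519.
S1 = 684.93/(0.519×0.738) = 1788.2 tonne/day.
Recycle S13 = 0.262×1788.2 = 468.52 tonne/day.
Combined feed S11 = 2370 + 468.52 = 2838.5 tonne/day.

2839 tonne/day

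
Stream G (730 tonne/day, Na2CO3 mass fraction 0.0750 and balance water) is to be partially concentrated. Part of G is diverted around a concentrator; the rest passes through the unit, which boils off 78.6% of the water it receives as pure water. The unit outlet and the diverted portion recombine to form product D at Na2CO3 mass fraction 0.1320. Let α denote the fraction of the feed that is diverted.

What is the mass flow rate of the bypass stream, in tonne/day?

All 730×0.075 = 54.75 tonne/day of Na2CO3 reaches D, so D = 54.75/0.132 = 414.77 tonne/day and vapour = 315.23 tonne/day.
The evaporator receives (1−α)·730 of feed at 0.925 water and removes 0.786 of that water:
0.786×0.925×(1−α)×730 = 315.23
(1−α) = 315.23/530.75 = 0.5939;  α = 0.4061.
Bypass flow = 0.4061×730 = 296.43 tonne/day.

296.4 tonne/day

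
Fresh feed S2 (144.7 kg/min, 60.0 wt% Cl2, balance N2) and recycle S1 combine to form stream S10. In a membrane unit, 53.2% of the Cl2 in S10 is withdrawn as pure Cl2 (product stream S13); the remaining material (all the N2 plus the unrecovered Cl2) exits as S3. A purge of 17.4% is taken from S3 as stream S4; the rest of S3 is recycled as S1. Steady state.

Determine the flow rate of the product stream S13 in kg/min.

75.29 kg/min

Cl2 in S10: m_A = 144.7×0.600 + (1−0.174)·(1−0.532)·m_A, so m_A = 86.82/0.6134 = 141.53 kg/min.
Product S13 = 0.532×141.53 = 75.295 kg/min.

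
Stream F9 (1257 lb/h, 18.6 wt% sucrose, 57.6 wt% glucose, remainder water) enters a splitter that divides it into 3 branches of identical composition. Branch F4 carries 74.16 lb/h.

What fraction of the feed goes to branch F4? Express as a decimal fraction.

Fraction to F4 = 74.16/1257 = 0.0590.

0.059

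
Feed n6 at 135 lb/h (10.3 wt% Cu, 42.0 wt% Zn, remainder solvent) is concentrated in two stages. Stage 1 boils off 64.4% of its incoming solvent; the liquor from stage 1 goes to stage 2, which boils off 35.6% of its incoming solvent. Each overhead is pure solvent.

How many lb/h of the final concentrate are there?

85.37 lb/h

solvent in feed = 135×0.477 = 64.395 lb/h.
After stage 1: solvent left = (1−0.644)×64.395 = 22.925; stream total = 93.53 lb/h.
After stage 2: solvent left = (1−0.356)×22.925 = 14.763; final concentrate = 85.368 lb/h.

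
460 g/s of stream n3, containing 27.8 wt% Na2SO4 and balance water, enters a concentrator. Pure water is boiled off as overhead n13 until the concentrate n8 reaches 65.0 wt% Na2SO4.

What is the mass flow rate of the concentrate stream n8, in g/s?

Na2SO4 is conserved: 460×0.278 = 127.88 g/s all reports to the concentrate.
Concentrate = 127.88/(target fraction) = 196.74 g/s.

196.7 g/s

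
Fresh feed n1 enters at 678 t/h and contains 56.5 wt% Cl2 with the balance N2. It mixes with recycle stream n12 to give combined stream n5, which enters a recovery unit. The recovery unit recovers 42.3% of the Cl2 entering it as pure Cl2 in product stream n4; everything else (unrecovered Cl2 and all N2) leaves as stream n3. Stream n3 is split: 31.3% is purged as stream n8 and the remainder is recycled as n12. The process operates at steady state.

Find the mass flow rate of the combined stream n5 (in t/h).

N2 enters only via n1 and leaves only via the purge: 678×0.435 = 0.313×(N2 in n3), and the recovery unit passes all N2, so N2 in n5 = N2 in n3 = 942.27 t/h.
Cl2 in n5: m_A = 678×0.565 + (1−0.313)·(1−0.423)·m_A, so m_A = 383.07/0.6036 = 634.64 t/h.
n5 = 634.64 + 942.27 = 1576.9 t/h.

1577 t/h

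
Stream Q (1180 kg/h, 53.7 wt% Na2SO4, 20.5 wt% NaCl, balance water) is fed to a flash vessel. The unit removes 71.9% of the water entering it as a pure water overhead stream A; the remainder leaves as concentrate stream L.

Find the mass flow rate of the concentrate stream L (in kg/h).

961.1 kg/h

water entering = 1180×0.258 = 304.44 kg/h; overhead removed = 0.719×304.44 = 218.89 kg/h.
Concentrate = 1180 − 218.89 = 961.11 kg/h.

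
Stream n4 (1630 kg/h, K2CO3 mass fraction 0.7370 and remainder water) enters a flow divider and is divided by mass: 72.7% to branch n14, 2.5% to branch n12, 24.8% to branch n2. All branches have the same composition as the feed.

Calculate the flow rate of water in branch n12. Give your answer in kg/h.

10.72 kg/h

Branch n12 total = 0.025×1630 = 40.75 kg/h.
water in n12 = 0.263×40.75 = 10.717 kg/h.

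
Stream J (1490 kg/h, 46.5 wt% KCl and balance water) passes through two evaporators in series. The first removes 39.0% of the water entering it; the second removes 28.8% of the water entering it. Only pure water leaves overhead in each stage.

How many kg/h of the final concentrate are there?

water in feed = 1490×0.535 = 797.15 kg/h.
After stage 1: water left = (1−0.390)×797.15 = 486.26; stream total = 1179.1 kg/h.
After stage 2: water left = (1−0.288)×486.26 = 346.22; final concentrate = 1039.1 kg/h.

1039 kg/h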